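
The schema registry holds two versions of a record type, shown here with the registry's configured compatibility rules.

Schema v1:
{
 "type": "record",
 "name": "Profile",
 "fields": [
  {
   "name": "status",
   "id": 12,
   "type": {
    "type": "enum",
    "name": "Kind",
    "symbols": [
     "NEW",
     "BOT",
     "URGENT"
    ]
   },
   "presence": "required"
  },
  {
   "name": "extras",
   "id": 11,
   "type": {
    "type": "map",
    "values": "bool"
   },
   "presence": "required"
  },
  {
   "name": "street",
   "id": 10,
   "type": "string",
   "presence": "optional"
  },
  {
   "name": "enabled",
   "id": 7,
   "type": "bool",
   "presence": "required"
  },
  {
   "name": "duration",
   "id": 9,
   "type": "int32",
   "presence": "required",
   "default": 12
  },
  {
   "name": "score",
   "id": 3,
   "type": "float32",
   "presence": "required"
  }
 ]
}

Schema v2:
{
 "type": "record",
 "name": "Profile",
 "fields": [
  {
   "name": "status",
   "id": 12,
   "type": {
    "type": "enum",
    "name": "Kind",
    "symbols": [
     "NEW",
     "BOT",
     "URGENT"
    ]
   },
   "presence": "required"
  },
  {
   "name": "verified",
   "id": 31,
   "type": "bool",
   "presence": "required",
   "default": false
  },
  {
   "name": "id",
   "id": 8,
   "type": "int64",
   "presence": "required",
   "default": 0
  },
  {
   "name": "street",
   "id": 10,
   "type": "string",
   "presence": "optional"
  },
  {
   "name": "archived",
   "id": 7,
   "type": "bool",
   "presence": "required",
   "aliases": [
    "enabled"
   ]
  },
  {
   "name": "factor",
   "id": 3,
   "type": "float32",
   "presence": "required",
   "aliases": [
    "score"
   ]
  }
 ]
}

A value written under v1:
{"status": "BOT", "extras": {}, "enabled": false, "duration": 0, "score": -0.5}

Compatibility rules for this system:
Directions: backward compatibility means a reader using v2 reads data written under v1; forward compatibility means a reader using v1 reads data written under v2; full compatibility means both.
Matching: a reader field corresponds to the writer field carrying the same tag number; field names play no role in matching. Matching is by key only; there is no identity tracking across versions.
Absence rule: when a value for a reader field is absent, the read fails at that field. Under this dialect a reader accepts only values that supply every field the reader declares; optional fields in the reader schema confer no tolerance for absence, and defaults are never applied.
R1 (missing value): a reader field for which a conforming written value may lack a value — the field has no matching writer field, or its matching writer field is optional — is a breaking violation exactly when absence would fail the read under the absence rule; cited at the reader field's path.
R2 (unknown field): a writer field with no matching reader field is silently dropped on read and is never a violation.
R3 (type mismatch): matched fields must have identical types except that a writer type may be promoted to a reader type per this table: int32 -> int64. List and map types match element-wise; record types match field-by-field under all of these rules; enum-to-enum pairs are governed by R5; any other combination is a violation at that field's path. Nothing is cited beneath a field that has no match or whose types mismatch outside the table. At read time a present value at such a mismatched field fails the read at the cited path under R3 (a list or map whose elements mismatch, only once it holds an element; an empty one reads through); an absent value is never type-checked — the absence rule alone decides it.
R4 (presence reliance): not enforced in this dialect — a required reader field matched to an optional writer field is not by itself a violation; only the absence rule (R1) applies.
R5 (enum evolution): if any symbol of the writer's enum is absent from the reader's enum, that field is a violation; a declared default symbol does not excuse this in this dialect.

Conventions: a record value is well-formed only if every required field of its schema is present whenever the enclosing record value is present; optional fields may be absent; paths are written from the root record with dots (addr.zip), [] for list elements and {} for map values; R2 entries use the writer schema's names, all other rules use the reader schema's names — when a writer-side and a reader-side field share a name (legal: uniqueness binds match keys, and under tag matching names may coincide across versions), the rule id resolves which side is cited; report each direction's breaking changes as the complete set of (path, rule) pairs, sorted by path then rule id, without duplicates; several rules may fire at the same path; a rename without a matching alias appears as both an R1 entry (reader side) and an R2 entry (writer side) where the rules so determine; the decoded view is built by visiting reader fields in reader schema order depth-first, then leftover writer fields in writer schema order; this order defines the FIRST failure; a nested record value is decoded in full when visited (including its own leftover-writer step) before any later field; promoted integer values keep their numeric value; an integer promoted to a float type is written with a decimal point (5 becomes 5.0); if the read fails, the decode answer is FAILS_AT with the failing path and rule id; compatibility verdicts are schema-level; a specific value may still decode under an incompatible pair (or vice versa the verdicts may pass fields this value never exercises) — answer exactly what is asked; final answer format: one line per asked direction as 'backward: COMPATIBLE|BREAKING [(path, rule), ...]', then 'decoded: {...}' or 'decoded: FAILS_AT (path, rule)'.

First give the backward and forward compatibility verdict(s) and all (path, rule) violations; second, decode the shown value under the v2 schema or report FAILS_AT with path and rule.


backward: BREAKING [(id, R1), (street, R1), (verified, R1)]; forward: BREAKING [(duration, R1), (extras, R1), (street, R1)]; decoded: FAILS_AT (verified, R1)

arrows below run writer -> reader for Profile
checking backward for Profile: reader v2 against writer v1:
  writer required, Kind -> Kind: reader status maps from writer status
  verified has no writer counterpart
  id has no writer counterpart
  writer optional, string -> string: reader street maps from writer street
  writer required, bool -> bool: reader archived maps from writer enabled
  writer required, float32 -> float32: reader factor maps from writer score
  writer field extras has no reader counterpart
  writer field duration has no reader counterpart
  R1 fires at id
  R1 fires at street
  R1 fires at verified
  => backward verdict for Profile: BREAKING, 3 violation(s)
checking forward for Profile: reader v1 against writer v2:
  writer required, Kind -> Kind: reader status maps from writer status
  extras has no writer counterpart
  writer optional, string -> string: reader street maps from writer street
  writer required, bool -> bool: reader enabled maps from writer archived
  duration has no writer counterpart
  writer required, float32 -> float32: reader score maps from writer factor
  writer field verified has no reader counterpart
  writer field id has no reader counterpart
  R1 fires at duration
  R1 fires at extras
  R1 fires at street
  => forward verdict for Profile: BREAKING, 3 violation(s)
decoding the Profile value with the v2 reader:
  status := "BOT"
  read fails at verified under R1 (no fill)
  => FAILS_AT (verified, R1)


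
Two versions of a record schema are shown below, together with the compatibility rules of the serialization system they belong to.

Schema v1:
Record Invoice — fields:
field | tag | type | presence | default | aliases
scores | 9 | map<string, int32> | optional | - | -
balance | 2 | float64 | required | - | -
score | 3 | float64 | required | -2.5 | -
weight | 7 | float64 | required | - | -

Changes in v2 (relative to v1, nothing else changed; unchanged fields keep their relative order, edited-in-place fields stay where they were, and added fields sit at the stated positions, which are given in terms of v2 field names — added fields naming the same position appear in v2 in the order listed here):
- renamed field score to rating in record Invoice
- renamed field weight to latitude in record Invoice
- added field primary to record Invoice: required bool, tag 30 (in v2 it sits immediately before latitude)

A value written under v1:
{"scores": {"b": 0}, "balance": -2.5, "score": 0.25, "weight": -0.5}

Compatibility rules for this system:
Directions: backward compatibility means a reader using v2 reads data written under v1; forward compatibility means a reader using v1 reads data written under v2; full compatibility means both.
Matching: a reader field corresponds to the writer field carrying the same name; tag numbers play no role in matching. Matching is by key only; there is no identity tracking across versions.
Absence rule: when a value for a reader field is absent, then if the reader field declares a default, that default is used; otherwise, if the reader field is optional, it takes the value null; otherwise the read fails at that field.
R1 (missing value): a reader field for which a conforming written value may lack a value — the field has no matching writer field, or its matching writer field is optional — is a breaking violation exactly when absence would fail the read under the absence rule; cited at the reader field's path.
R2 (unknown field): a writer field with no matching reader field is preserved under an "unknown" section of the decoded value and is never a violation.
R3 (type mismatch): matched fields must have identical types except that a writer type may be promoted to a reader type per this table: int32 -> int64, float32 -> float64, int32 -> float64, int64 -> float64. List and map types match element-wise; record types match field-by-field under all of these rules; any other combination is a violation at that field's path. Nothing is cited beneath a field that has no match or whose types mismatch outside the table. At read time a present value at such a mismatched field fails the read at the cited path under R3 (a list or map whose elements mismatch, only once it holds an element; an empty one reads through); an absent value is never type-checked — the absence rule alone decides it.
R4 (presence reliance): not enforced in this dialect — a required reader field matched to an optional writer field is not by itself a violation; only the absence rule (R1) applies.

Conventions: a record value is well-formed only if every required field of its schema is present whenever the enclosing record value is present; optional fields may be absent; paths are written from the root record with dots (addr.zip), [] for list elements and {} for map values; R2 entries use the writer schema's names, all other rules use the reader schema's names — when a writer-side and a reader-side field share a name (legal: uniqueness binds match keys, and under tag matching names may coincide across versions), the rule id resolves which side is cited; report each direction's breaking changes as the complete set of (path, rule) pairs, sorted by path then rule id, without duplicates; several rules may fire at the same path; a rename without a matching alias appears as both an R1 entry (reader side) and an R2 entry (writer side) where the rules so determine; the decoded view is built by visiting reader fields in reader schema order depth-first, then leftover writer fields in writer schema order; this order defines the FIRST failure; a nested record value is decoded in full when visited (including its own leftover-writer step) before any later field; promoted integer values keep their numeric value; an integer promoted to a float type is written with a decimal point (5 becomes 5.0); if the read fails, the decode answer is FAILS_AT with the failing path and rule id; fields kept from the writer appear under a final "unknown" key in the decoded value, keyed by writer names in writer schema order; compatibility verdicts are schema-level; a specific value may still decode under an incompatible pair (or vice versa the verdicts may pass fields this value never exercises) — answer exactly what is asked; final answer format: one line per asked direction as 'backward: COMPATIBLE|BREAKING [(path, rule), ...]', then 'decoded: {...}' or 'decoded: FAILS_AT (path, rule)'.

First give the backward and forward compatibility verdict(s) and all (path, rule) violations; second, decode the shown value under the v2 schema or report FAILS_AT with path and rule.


backward: BREAKING [(latitude, R1), (primary, R1)]; forward: BREAKING [(weight, R1)]; decoded: FAILS_AT (primary, R1)

each type pair in Invoice: writer, then reader
backward on Invoice — v2 reading data written by v1:
  scores <- scores (map<string, int32> -> map<string, int32>, writer optional)
  balance <- balance (float64 -> float64, writer required)
  no writer field matches reader rating
  no writer field matches reader primary
  no writer field matches reader latitude
  writer score: unknown to reader
  writer weight: unknown to reader
  violation R1 at latitude
  violation R1 at primary
  backward on Invoice therefore BREAKING (2)
forward on Invoice — v1 reading data written by v2:
  scores <- scores (map<string, int32> -> map<string, int32>, writer optional)
  balance <- balance (float64 -> float64, writer required)
  no writer field matches reader score
  no writer field matches reader weight
  writer rating: unknown to reader
  writer primary: unknown to reader
  writer latitude: unknown to reader
  violation R1 at weight
  forward on Invoice therefore BREAKING (1)
decode walk for Invoice under reader schema v2:
  scores := {"b": 0}
  balance := -2.5
  rating := -2.5 (missing; default applied)
  read fails at primary under R1 (no fill)
  => FAILS_AT (primary, R1)


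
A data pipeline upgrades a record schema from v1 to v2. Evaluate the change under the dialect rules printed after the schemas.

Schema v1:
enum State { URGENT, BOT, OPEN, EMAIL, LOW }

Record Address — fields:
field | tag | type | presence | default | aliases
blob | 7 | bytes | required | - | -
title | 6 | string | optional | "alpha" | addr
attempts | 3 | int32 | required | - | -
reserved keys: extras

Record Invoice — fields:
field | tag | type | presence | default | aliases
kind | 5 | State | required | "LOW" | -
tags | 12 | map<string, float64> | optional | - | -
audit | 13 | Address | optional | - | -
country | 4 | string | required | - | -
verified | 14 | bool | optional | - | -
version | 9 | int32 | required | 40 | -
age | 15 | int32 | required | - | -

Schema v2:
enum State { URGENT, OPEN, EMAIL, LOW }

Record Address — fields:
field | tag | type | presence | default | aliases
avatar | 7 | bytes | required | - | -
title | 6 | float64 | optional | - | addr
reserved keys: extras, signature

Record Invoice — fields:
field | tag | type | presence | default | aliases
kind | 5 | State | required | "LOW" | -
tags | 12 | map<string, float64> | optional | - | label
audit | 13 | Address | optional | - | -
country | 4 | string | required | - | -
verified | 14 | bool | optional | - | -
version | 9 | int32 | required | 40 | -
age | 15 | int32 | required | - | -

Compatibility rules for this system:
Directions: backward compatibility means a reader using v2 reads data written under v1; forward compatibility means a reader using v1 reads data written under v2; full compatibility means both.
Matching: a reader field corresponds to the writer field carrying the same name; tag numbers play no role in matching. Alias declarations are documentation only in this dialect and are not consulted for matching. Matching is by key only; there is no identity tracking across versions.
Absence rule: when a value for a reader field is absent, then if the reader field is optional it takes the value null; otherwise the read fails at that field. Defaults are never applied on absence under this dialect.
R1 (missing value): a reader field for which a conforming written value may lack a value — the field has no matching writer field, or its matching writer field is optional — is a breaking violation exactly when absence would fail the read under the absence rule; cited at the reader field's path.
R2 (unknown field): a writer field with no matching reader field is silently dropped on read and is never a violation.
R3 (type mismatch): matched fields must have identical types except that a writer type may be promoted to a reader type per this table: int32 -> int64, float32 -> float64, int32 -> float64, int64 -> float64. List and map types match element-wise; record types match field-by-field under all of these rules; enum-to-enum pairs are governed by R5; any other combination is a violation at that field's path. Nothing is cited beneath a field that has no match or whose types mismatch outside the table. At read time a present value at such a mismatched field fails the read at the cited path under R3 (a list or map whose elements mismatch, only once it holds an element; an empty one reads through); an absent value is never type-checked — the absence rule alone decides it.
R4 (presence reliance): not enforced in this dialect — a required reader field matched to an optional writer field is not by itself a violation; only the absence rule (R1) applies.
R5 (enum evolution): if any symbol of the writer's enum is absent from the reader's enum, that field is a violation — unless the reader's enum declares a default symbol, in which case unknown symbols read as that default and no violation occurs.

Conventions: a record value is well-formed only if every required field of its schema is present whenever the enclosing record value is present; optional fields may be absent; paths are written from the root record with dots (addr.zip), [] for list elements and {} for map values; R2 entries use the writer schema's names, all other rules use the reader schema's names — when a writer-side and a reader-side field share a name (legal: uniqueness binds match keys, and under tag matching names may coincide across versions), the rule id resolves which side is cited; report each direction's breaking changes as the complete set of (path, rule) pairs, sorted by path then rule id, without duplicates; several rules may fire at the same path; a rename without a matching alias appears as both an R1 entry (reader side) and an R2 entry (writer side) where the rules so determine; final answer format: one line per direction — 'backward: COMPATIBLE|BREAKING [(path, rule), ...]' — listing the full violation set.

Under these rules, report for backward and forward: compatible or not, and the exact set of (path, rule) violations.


arrows below run writer -> reader for Invoice
backward for Invoice (reader v2, writer v1):
  writer required, State -> State: reader kind maps from writer kind
  writer optional, map<string, float64> -> map<string, float64>: reader tags maps from writer tags
  writer optional, Address -> Address: reader audit maps from writer audit
  writer required, string -> string: reader country maps from writer country
  writer optional, bool -> bool: reader verified maps from writer verified
  writer required, int32 -> int32: reader version maps from writer version
  writer required, int32 -> int32: reader age maps from writer age
  audit.avatar has no writer counterpart
  writer optional, string -> float64: reader audit.title maps from writer audit.title
  audit.blob (writer side), unknown to reader
  audit.attempts (writer side), unknown to reader
  R1 fires at audit.avatar
  R3 fires at audit.title
  R5 fires at kind
  => backward verdict for Invoice: BREAKING, 3 violation(s)
forward for Invoice (reader v1, writer v2):
  writer required, State -> State: reader kind maps from writer kind
  writer optional, map<string, float64> -> map<string, float64>: reader tags maps from writer tags
  writer optional, Address -> Address: reader audit maps from writer audit
  writer required, string -> string: reader country maps from writer country
  writer optional, bool -> bool: reader verified maps from writer verified
  writer required, int32 -> int32: reader version maps from writer version
  writer required, int32 -> int32: reader age maps from writer age
  audit.blob has no writer counterpart
  writer optional, float64 -> string: reader audit.title maps from writer audit.title
  audit.attempts has no writer counterpart
  audit.avatar (writer side), unknown to reader
  R1 fires at audit.attempts
  R1 fires at audit.blob
  R3 fires at audit.title
  => forward verdict for Invoice: BREAKING, 3 violation(s)

backward: BREAKING [(audit.avatar, R1), (audit.title, R3), (kind, R5)]; forward: BREAKING [(audit.attempts, R1), (audit.blob, R1), (audit.title, R3)]


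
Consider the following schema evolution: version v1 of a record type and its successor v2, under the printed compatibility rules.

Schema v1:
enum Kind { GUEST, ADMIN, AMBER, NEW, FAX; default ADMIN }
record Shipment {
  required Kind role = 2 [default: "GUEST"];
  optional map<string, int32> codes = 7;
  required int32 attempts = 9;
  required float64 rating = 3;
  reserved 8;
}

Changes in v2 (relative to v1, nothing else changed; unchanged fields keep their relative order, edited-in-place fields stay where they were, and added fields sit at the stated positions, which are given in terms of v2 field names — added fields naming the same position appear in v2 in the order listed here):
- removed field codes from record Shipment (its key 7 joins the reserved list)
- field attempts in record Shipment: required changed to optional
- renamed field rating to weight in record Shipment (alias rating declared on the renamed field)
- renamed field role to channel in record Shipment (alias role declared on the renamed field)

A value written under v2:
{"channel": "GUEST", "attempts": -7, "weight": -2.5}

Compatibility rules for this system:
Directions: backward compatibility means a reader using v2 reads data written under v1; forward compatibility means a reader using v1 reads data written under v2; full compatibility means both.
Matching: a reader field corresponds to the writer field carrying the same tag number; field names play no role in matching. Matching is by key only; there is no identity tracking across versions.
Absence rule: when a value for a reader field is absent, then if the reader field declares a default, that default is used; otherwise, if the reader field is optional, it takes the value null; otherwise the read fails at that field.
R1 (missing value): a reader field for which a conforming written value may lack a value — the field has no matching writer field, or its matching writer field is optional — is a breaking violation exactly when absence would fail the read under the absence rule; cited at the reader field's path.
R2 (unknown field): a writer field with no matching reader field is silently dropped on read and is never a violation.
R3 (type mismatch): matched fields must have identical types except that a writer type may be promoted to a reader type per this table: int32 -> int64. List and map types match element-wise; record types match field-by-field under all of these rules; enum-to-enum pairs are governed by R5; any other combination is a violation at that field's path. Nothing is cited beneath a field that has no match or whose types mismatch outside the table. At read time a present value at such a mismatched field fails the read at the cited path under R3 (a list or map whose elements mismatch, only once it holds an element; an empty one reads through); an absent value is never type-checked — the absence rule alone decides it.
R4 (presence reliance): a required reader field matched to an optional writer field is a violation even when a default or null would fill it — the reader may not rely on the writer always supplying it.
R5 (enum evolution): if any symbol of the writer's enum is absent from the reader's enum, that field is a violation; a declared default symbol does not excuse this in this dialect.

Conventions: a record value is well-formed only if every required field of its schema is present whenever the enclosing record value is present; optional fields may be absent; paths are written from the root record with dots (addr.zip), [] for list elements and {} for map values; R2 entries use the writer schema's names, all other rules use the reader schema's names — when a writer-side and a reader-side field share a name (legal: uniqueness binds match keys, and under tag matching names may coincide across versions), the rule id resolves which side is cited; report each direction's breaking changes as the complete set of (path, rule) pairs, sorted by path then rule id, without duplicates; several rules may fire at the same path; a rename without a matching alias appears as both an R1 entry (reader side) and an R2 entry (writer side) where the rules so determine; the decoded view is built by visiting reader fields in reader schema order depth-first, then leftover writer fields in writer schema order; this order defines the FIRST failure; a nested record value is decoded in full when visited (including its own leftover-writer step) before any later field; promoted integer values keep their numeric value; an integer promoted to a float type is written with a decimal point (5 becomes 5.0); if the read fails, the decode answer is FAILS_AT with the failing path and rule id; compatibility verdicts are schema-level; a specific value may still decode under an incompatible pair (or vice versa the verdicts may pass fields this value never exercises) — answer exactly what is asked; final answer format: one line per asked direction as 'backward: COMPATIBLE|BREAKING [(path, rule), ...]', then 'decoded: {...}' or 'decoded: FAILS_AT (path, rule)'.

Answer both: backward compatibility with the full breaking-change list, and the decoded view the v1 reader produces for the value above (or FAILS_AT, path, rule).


arrows below run writer -> reader for Shipment
backward for Shipment (reader v2, writer v1):
  writer required, Kind -> Kind: reader channel maps from writer role
  writer required, int32 -> int32: reader attempts maps from writer attempts
  writer required, float64 -> float64: reader weight maps from writer rating
  codes (writer side), unknown to reader
  => no violations; backward on Shipment: COMPATIBLE
decoding the Shipment value with the v1 reader:
  role := "GUEST" (from writer channel)
  codes := null (not supplied -> null)
  attempts := -7
  rating := -2.5 (from writer weight)
  => decoded: {"role": "GUEST", "codes": null, "attempts": -7, "rating": -2.5}
the rest of the Shipment diff is inert for this question:
  removed field codes from record Shipment (its key 7 joins the reserved list) -> inert for the asked Shipment verdict: nothing fires
  field attempts in record Shipment: required changed to optional -> its effect on Shipment is confined to the forward direction, not asked
  renamed field rating to weight in record Shipment (alias rating declared on the renamed field) -> inert for the asked Shipment verdict: nothing fires
  renamed field role to channel in record Shipment (alias role declared on the renamed field) -> inert for the asked Shipment verdict: nothing fires

backward: COMPATIBLE []; decoded: {"role": "GUEST", "codes": null, "attempts": -7, "rating": -2.5}


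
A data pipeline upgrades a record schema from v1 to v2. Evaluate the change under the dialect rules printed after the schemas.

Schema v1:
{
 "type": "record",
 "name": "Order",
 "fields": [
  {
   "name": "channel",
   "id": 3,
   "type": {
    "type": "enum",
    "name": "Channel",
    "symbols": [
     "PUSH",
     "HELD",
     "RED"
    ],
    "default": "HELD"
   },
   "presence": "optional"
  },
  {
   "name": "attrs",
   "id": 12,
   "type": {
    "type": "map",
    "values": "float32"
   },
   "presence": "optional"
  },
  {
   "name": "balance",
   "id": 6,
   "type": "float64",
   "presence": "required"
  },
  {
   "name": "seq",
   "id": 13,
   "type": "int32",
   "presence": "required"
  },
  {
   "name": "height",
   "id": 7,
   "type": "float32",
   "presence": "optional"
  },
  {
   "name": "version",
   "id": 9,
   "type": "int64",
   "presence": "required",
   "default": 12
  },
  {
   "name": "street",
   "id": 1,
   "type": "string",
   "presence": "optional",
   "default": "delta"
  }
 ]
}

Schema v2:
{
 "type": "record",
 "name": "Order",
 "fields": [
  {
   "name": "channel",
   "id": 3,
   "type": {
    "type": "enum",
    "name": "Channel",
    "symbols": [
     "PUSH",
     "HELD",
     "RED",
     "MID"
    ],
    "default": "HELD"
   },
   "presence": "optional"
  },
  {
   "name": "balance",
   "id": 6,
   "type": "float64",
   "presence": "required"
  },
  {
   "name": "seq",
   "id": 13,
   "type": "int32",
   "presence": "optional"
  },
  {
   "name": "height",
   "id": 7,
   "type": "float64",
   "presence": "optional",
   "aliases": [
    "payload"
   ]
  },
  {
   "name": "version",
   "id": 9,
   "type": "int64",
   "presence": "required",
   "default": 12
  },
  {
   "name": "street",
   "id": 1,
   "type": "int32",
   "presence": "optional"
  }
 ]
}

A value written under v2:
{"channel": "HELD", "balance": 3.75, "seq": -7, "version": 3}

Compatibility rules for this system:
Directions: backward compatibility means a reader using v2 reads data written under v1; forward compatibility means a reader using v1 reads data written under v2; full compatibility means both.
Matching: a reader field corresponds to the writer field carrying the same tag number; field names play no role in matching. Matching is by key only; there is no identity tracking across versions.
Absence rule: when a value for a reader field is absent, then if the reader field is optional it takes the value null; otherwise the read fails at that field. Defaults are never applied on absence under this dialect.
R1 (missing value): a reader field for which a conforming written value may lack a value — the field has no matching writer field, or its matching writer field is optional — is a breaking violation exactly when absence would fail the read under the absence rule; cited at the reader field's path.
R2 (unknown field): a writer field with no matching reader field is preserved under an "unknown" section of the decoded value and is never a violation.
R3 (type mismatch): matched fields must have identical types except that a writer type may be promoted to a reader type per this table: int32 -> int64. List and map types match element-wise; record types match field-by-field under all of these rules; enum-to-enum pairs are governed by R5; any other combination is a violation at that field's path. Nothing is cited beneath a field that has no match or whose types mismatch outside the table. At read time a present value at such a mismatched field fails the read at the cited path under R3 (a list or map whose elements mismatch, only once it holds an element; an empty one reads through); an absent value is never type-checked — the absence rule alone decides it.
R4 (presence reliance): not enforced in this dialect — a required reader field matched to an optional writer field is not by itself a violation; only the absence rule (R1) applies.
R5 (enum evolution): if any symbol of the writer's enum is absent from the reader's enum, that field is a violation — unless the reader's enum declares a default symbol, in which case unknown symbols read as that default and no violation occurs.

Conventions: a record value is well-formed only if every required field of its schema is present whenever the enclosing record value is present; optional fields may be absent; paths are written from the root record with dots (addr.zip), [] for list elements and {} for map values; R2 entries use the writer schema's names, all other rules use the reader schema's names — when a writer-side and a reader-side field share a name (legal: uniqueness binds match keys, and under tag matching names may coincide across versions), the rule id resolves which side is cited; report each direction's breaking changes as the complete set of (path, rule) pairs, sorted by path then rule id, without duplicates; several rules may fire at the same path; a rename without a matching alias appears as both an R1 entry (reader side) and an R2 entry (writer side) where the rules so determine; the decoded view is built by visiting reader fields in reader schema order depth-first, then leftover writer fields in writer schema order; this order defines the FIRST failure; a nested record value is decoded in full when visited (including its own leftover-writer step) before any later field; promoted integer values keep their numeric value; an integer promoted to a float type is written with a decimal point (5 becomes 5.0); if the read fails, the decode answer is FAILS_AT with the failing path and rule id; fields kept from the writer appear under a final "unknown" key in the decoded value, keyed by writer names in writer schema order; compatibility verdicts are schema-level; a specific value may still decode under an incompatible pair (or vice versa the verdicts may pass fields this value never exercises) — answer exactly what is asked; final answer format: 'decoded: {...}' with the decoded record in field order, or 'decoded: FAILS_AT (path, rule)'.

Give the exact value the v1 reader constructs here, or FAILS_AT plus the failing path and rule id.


decoded: {"channel": "HELD", "attrs": null, "balance": 3.75, "seq": -7, "height": null, "version": 3, "street": null}

the writer's type comes first in each Order pair
decoding the Order value with the v1 reader:
  channel := "HELD"
  attrs := null (not supplied -> null)
  balance := 3.75
  seq := -7
  height := null (not supplied -> null)
  version := 3
  street := null (not supplied -> null)
  => decoded: {"channel": "HELD", "attrs": null, "balance": 3.75, "seq": -7, "height": null, "version": 3, "street": null}
remaining Order differences; none change what is asked:
  field height in record Order: type float32 changed to float64 -> matters for Order compatibility verdicts, not for this value's decode
  field seq in record Order: required changed to optional -> matters for Order compatibility verdicts, not for this value's decode
  enum Channel (field channel in record Order): symbol MID added -> triggers nothing under the printed rules; the Order answer is the same either way
  field street in record Order: type string changed to int32 (its default is dropped) -> matters for Order compatibility verdicts, not for this value's decode
  removed field attrs from record Order -> triggers nothing under the printed rules; the Order answer is the same either way


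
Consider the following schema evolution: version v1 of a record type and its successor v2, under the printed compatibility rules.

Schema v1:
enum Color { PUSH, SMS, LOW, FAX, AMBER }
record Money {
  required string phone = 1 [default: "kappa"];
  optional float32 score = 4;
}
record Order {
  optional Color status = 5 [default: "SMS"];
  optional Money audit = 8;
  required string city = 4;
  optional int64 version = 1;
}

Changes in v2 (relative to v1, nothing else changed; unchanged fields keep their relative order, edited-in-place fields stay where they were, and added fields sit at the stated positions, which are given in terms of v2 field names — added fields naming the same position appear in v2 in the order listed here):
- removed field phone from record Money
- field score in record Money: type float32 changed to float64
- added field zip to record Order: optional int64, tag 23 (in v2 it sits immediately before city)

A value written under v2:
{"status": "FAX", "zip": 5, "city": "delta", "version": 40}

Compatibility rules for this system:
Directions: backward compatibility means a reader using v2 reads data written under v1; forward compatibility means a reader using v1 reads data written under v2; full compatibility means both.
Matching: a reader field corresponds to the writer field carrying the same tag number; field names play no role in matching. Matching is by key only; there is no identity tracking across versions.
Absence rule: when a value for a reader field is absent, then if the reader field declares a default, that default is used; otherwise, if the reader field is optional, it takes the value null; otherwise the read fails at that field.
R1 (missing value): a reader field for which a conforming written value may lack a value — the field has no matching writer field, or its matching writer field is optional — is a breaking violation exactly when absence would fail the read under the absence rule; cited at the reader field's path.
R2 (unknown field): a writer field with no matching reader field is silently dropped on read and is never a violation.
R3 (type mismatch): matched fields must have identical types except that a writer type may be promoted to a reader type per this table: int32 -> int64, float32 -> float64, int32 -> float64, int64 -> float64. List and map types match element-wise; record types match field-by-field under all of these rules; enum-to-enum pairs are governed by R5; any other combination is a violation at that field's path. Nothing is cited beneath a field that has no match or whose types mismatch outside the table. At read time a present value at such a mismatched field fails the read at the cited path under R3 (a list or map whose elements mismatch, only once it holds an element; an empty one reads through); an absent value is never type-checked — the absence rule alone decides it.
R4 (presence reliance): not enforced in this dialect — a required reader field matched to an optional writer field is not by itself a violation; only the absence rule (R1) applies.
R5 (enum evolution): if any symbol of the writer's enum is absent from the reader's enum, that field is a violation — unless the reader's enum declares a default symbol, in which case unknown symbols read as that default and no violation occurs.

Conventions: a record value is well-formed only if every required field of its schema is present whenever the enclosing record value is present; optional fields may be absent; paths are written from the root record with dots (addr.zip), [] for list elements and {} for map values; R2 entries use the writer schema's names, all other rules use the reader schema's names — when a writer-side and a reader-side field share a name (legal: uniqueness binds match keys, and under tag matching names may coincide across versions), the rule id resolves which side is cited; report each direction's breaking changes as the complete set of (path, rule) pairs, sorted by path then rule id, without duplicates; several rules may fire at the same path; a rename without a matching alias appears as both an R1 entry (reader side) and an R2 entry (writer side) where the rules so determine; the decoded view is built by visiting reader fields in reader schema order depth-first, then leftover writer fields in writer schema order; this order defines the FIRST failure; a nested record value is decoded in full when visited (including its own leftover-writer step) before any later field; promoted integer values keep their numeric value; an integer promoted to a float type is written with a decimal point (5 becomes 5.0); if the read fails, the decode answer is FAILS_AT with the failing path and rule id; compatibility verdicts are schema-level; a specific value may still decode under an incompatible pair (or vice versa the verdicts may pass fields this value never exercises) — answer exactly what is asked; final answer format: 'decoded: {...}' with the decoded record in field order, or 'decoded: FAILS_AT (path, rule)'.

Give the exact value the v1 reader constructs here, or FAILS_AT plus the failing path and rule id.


in Order below, arrows point writer -> reader
decoding the Order value with the v1 reader:
  status := "FAX"
  audit := null (not supplied -> null)
  city := "delta"
  version := 40
  writer zip: unmatched, discarded
  => decoded: {"status": "FAX", "audit": null, "city": "delta", "version": 40}
the rest of the Order diff is inert for this question:
  removed field phone from record Money -> inert under this dialect — no rule fires on Order and the result does not move
  field score in record Money: type float32 changed to float64 -> schema-level compatibility only; this Order value's decode is unchanged
  added field zip to record Order: optional int64, tag 23 (in v2 it sits immediately before city) -> inert under this dialect — no rule fires on Order and the result does not move

decoded: {"status": "FAX", "audit": null, "city": "delta", "version": 40}
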